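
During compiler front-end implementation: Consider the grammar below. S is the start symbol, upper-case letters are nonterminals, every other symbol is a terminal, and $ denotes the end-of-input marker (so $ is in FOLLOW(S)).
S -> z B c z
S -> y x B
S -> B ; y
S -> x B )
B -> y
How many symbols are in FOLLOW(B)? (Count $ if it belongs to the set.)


S is the start symbol and does not occur in any rule body, so FOLLOW(S) = {$}.
Examining every occurrence of B in a rule body:
  S -> z B c z : B is followed by terminal 'c' -> add 'c'
  S -> y x B : B is at the right end -> add FOLLOW(S) = {$}
  S -> B ; y : B is followed by terminal ';' -> add ';'
  S -> x B ) : B is followed by terminal ')' -> add ')'
  B -> y : B does not occur in the body -> contributes nothing
FOLLOW(B) = {), ;, c, $}
Count: 4

4


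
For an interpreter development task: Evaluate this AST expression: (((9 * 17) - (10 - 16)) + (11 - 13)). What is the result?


Expression: (((9 * 17) - (10 - 16)) + (11 - 13))
Evaluating step by step:
  9 * 17 = 153
  10 - 16 = -6
  153 - -6 = 159
  11 - 13 = -2
  159 + -2 = 157
Result: 157

157


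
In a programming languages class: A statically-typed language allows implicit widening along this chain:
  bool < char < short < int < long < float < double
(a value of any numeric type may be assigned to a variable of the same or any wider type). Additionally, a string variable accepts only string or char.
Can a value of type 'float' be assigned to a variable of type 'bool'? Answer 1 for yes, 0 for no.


Target variable type: bool
Source value type: float
Numeric ranks: float=5, bool=0
Widening allowed iff rank(source) <= rank(target): 5 <= 0? No
Result: 0

0


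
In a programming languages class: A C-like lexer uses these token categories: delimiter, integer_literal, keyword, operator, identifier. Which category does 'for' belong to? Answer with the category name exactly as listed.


Token: 'for'
Checking categories:
  identifier: no
  integer_literal: no
  operator: no
  keyword: YES
  delimiter: no
Category: keyword

keyword


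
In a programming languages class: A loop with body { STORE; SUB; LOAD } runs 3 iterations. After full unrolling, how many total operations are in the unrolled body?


Loop body operations: STORE, SUB, LOAD (3 ops per iteration)
Unrolling 3 iterations:
  Iteration 1: STORE, SUB, LOAD (3 ops)
  Iteration 2: STORE, SUB, LOAD (3 ops)
  Iteration 3: STORE, SUB, LOAD (3 ops)
Total: 3 iterations * 3 ops/iter = 9 operations

9


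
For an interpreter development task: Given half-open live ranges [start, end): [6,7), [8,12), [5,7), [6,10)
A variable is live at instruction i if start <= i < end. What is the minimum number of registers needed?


Live ranges:
  Var0: [6, 7)
  Var1: [8, 12)
  Var2: [5, 7)
  Var3: [6, 10)
Sweep-line events (position, delta, active):
  pos=5 start -> active=1
  pos=6 start -> active=2
  pos=6 start -> active=3
  pos=7 end -> active=2
  pos=7 end -> active=1
  pos=8 start -> active=2
  pos=10 end -> active=1
  pos=12 end -> active=0
Maximum simultaneous active: 3
Minimum registers needed: 3

3


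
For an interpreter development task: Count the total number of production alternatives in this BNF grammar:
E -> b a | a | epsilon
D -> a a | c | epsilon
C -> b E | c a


Counting alternatives per rule:
  E: 3 alternative(s)
  D: 3 alternative(s)
  C: 2 alternative(s)
Sum: 3 + 3 + 2 = 8

8


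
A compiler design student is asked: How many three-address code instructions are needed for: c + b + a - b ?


Expression: c + b + a - b
Generating three-address code (respecting * over +/- precedence):
  Instruction 1: t1 = c + b
  Instruction 2: t2 = t1 + a
  Instruction 3: t3 = t2 - b
Total instructions: 3

3


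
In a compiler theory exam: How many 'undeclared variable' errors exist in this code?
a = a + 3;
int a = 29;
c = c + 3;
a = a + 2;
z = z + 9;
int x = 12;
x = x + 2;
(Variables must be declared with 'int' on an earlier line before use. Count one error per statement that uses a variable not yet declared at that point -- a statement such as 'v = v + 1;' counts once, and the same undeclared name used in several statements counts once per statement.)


Scanning code line by line:
  Line 1: use 'a' -> ERROR (undeclared)
  Line 2: declare 'a' -> declared = ['a']
  Line 3: use 'c' -> ERROR (undeclared)
  Line 4: use 'a' -> OK (declared)
  Line 5: use 'z' -> ERROR (undeclared)
  Line 6: declare 'x' -> declared = ['a', 'x']
  Line 7: use 'x' -> OK (declared)
Total undeclared variable errors: 3

3


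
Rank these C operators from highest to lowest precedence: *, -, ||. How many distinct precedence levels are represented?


Looking up precedence for each operator:
  * -> precedence 6
  - -> precedence 5
  || -> precedence 1
Sorted highest to lowest: *, -, ||
Distinct precedence values: [6, 5, 1]
Number of distinct levels: 3

3


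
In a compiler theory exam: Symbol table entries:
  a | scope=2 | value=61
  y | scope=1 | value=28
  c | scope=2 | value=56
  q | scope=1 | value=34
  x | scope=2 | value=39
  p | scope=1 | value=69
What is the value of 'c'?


Searching symbol table for 'c':
  a | scope=2 | value=61
  y | scope=1 | value=28
  c | scope=2 | value=56 <- MATCH
  q | scope=1 | value=34
  x | scope=2 | value=39
  p | scope=1 | value=69
Found 'c' at scope 2 with value 56

56


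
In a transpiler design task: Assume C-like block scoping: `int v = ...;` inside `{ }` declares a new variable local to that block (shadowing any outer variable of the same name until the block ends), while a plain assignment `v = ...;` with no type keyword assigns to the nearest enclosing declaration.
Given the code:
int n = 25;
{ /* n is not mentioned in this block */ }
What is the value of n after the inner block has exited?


Analyzing scoping rules:
Outer scope: declares n = 25
Inner block: n is neither redeclared nor assigned -> unchanged
After the block -> 25
Result: 25

25


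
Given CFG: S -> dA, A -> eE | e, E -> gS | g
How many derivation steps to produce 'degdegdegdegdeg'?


Grammar: S -> dA, A -> eE | e, E -> gS | g
Deriving 'degdegdegdegdeg':
Step 1: S -> dA => dA
Step 2: A -> eE => deE
Step 3: E -> gS => degS
Step 4: S -> dA => degdA
Step 5: A -> eE => degdeE
Step 6: E -> gS => degdegS
Step 7: S -> dA => degdegdA
Step 8: A -> eE => degdegdeE
Step 9: E -> gS => degdegdegS
Step 10: S -> dA => degdegdegdA
Step 11: A -> eE => degdegdegdeE
Step 12: E -> gS => degdegdegdegS
Step 13: S -> dA => degdegdegdegdA
Step 14: A -> eE => degdegdegdegdeE
Step 15: E -> g => degdegdegdegdeg
Total derivation steps: 15

15


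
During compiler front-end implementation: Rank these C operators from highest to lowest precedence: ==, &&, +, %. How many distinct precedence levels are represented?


Looking up precedence for each operator:
  == -> precedence 3
  && -> precedence 2
  + -> precedence 5
  % -> precedence 6
Sorted highest to lowest: %, +, ==, &&
Distinct precedence values: [6, 5, 3, 2]
Number of distinct levels: 4

4


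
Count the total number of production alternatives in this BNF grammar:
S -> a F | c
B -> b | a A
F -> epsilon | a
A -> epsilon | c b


Counting alternatives per rule:
  S: 2 alternative(s)
  B: 2 alternative(s)
  F: 2 alternative(s)
  A: 2 alternative(s)
Sum: 2 + 2 + 2 + 2 = 8

8


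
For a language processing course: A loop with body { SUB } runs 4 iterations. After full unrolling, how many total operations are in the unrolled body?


Loop body operations: SUB (1 op per iteration)
Unrolling 4 iterations:
  Iteration 1: SUB (1 ops)
  Iteration 2: SUB (1 ops)
  Iteration 3: SUB (1 ops)
  Iteration 4: SUB (1 ops)
Total: 4 iterations * 1 ops/iter = 4 operations

4


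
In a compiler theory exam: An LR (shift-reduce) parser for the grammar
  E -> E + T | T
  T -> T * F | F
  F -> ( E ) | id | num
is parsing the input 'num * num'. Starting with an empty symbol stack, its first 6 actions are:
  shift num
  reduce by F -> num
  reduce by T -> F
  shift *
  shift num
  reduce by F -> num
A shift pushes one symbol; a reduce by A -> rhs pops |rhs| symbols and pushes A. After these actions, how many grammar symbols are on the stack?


Tracking the symbol stack through each action:
  Action 1: shift 'num' : push -> stack = [num] (size 1)
  Action 2: reduce by F -> num : pop 1, push F -> stack = [F] (size 1)
  Action 3: reduce by T -> F : pop 1, push T -> stack = [T] (size 1)
  Action 4: shift '*' : push -> stack = [T, *] (size 2)
  Action 5: shift 'num' : push -> stack = [T, *, num] (size 3)
  Action 6: reduce by F -> num : pop 1, push F -> stack = [T, *, F] (size 3)
Final stack size: 3

3


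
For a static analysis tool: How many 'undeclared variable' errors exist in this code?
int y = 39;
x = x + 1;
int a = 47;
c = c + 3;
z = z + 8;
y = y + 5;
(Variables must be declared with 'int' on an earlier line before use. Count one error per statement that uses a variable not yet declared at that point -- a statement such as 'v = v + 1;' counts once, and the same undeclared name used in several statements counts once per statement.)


Scanning code line by line:
  Line 1: declare 'y' -> declared = ['y']
  Line 2: use 'x' -> ERROR (undeclared)
  Line 3: declare 'a' -> declared = ['a', 'y']
  Line 4: use 'c' -> ERROR (undeclared)
  Line 5: use 'z' -> ERROR (undeclared)
  Line 6: use 'y' -> OK (declared)
Total undeclared variable errors: 3

3


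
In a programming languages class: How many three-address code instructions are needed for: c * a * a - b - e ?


Expression: c * a * a - b - e
Generating three-address code (respecting * over +/- precedence):
  Instruction 1: t1 = c * a
  Instruction 2: t2 = t1 * a
  Instruction 3: t3 = t2 - b
  Instruction 4: t4 = t3 - e
Total instructions: 4

4


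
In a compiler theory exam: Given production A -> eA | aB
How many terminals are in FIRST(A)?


Production: A -> eA | aB
Examining each alternative for leading terminals:
  A -> eA : first terminal = 'e'
  A -> aB : first terminal = 'a'
FIRST(A) = {a, e}
Count: 2

2


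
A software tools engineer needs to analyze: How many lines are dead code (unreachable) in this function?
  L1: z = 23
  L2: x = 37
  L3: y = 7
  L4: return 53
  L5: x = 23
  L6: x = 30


Analyzing control flow:
  L1: reachable (before return)
  L2: reachable (before return)
  L3: reachable (before return)
  L4: reachable (return statement)
  L5: DEAD (after return at L4)
  L6: DEAD (after return at L4)
Return at L4, total lines = 6
Dead lines: L5 through L6
Count: 2

2


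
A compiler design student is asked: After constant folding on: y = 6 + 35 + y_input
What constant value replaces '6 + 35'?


Identifying constant sub-expression:
  Original: y = 6 + 35 + y_input
  6 and 35 are both compile-time constants
  Evaluating: 6 + 35 = 41
  After folding: y = 41 + y_input

41


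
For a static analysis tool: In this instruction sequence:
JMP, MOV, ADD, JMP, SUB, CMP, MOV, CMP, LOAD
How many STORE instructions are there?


Scanning instruction sequence for STORE:
  Position 1: JMP
  Position 2: MOV
  Position 3: ADD
  Position 4: JMP
  Position 5: SUB
  Position 6: CMP
  Position 7: MOV
  Position 8: CMP
  Position 9: LOAD
Matches at positions: []
Total STORE count: 0

0


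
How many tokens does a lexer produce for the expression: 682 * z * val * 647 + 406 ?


Scanning '682 * z * val * 647 + 406'
Token 1: '682' -> integer_literal
Token 2: '*' -> operator
Token 3: 'z' -> identifier
Token 4: '*' -> operator
Token 5: 'val' -> identifier
Token 6: '*' -> operator
Token 7: '647' -> integer_literal
Token 8: '+' -> operator
Token 9: '406' -> integer_literal
Total tokens: 9

9


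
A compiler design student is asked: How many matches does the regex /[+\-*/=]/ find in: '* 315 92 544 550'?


Pattern: /[+\-*/=]/ (operators)
Input: '* 315 92 544 550'
Scanning for matches:
  Match 1: '*'
Total matches: 1

1


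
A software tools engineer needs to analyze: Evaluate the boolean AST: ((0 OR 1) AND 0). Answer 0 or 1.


Step 1: Evaluate inner node
  0 OR 1 = 1
Step 2: Evaluate root node
  1 AND 0 = 0

0


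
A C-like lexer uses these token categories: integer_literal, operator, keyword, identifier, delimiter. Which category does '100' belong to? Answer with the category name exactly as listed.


Token: '100'
Checking categories:
  identifier: no
  integer_literal: YES
  operator: no
  keyword: no
  delimiter: no
Category: integer_literal

integer_literal


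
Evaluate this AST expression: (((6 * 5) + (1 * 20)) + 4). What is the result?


Expression: (((6 * 5) + (1 * 20)) + 4)
Evaluating step by step:
  6 * 5 = 30
  1 * 20 = 20
  30 + 20 = 50
  50 + 4 = 54
Result: 54

54


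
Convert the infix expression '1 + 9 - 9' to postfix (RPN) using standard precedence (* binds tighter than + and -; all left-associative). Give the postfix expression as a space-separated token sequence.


Applying the shunting-yard algorithm:
  Operand 1 -> output
  Push '+' onto operator stack -> op-stack: [+]
  Operand 9 -> output
  See '-' (prec 1); top '+' (prec 1) >= it -> pop '+' to output
  Push '-' onto operator stack -> op-stack: [-]
  Operand 9 -> output
  End of input: pop '-' to output
Postfix result: 1 9 + 9 -

1 9 + 9 -


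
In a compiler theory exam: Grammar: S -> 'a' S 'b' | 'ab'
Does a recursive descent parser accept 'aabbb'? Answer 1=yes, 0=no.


Grammar accepts strings of the form a^n b^n (n >= 1)
Word: 'aabbb'
Counting: 2 a's and 3 b's
Check: 2 == 3? No
Mismatch: a-count != b-count
Rejected

0


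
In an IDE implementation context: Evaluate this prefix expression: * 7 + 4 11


Parsing prefix expression: * 7 + 4 11
Step 1: Innermost operation '+ 4 11'
  4 + 11 = 15
Step 2: Outer operation '* 7 [15]'
  7 * 15 = 105

105


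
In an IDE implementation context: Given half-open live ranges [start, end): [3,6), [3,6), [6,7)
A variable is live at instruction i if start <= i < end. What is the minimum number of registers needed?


Live ranges:
  Var0: [3, 6)
  Var1: [3, 6)
  Var2: [6, 7)
Sweep-line events (position, delta, active):
  pos=3 start -> active=1
  pos=3 start -> active=2
  pos=6 end -> active=1
  pos=6 end -> active=0
  pos=6 start -> active=1
  pos=7 end -> active=0
Maximum simultaneous active: 2
Minimum registers needed: 2

2


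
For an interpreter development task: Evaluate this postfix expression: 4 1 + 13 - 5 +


Processing tokens left to right:
Push 4, Push 1
Pop 4 and 1, compute 4 + 1 = 5, push 5
Push 13
Pop 5 and 13, compute 5 - 13 = -8, push -8
Push 5
Pop -8 and 5, compute -8 + 5 = -3, push -3
Stack result: -3

-3


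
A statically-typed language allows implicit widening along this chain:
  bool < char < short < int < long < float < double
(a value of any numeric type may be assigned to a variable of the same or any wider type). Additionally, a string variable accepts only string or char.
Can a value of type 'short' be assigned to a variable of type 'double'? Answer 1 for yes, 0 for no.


Target variable type: double
Source value type: short
Numeric ranks: short=2, double=6
Widening allowed iff rank(source) <= rank(target): 2 <= 6? Yes
Result: 1

1


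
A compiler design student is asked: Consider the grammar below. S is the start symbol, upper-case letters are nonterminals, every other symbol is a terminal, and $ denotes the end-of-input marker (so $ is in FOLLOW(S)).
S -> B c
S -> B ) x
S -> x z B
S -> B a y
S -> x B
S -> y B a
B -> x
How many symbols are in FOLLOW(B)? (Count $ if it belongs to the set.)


S is the start symbol and does not occur in any rule body, so FOLLOW(S) = {$}.
Examining every occurrence of B in a rule body:
  S -> B c : B is followed by terminal 'c' -> add 'c'
  S -> B ) x : B is followed by terminal ')' -> add ')'
  S -> x z B : B is at the right end -> add FOLLOW(S) = {$}
  S -> B a y : B is followed by terminal 'a' -> add 'a'
  S -> x B : B is at the right end -> add FOLLOW(S) = {$} (already in the set)
  S -> y B a : B is followed by terminal 'a' -> add 'a' (already in the set)
  B -> x : B does not occur in the body -> contributes nothing
FOLLOW(B) = {), a, c, $}
Count: 4

4


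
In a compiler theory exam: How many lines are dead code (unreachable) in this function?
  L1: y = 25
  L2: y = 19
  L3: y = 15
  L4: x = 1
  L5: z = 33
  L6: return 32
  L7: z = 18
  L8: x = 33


Analyzing control flow:
  L1: reachable (before return)
  L2: reachable (before return)
  L3: reachable (before return)
  L4: reachable (before return)
  L5: reachable (before return)
  L6: reachable (return statement)
  L7: DEAD (after return at L6)
  L8: DEAD (after return at L6)
Return at L6, total lines = 8
Dead lines: L7 through L8
Count: 2

2


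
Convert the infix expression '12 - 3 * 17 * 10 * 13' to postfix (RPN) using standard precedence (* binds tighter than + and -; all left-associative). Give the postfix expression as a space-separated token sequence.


Applying the shunting-yard algorithm:
  Operand 12 -> output
  Push '-' onto operator stack -> op-stack: [-]
  Operand 3 -> output
  Push '*' onto operator stack -> op-stack: [-, *]
  Operand 17 -> output
  See '*' (prec 2); top '*' (prec 2) >= it -> pop '*' to output
  Push '*' onto operator stack -> op-stack: [-, *]
  Operand 10 -> output
  See '*' (prec 2); top '*' (prec 2) >= it -> pop '*' to output
  Push '*' onto operator stack -> op-stack: [-, *]
  Operand 13 -> output
  End of input: pop '*' to output
  End of input: pop '-' to output
Postfix result: 12 3 17 * 10 * 13 * -

12 3 17 * 10 * 13 * -


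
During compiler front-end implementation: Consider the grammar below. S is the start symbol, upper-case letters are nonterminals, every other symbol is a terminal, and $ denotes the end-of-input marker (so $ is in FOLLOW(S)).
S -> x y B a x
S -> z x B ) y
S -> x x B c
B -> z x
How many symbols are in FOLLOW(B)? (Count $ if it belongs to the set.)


S is the start symbol and does not occur in any rule body, so FOLLOW(S) = {$}.
Examining every occurrence of B in a rule body:
  S -> x y B a x : B is followed by terminal 'a' -> add 'a'
  S -> z x B ) y : B is followed by terminal ')' -> add ')'
  S -> x x B c : B is followed by terminal 'c' -> add 'c'
  B -> z x : B does not occur in the body -> contributes nothing
FOLLOW(B) = {), a, c}
Count: 3

3


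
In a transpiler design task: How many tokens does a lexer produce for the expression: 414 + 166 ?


Scanning '414 + 166'
Token 1: '414' -> integer_literal
Token 2: '+' -> operator
Token 3: '166' -> integer_literal
Total tokens: 3

3


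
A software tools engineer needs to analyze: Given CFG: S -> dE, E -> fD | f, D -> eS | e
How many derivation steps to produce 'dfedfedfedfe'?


Grammar: S -> dE, E -> fD | f, D -> eS | e
Deriving 'dfedfedfedfe':
Step 1: S -> dE => dE
Step 2: E -> fD => dfD
Step 3: D -> eS => dfeS
Step 4: S -> dE => dfedE
Step 5: E -> fD => dfedfD
Step 6: D -> eS => dfedfeS
Step 7: S -> dE => dfedfedE
Step 8: E -> fD => dfedfedfD
Step 9: D -> eS => dfedfedfeS
Step 10: S -> dE => dfedfedfedE
Step 11: E -> fD => dfedfedfedfD
Step 12: D -> e => dfedfedfedfe
Total derivation steps: 12

12


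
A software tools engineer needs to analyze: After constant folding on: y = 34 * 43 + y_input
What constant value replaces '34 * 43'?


Identifying constant sub-expression:
  Original: y = 34 * 43 + y_input
  34 and 43 are both compile-time constants
  Evaluating: 34 * 43 = 1462
  After folding: y = 1462 + y_input

1462


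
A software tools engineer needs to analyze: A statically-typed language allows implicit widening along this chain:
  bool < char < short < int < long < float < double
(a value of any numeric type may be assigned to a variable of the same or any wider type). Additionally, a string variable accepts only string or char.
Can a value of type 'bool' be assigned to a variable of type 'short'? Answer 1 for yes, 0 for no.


Target variable type: short
Source value type: bool
Numeric ranks: bool=0, short=2
Widening allowed iff rank(source) <= rank(target): 0 <= 2? Yes
Result: 1

1


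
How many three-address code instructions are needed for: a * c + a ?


Expression: a * c + a
Generating three-address code (respecting * over +/- precedence):
  Instruction 1: t1 = a * c
  Instruction 2: t2 = t1 + a
Total instructions: 2

2


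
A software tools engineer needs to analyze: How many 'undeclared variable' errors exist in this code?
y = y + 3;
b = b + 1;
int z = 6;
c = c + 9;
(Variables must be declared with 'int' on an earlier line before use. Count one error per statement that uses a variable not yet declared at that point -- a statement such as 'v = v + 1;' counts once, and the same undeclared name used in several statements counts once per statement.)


Scanning code line by line:
  Line 1: use 'y' -> ERROR (undeclared)
  Line 2: use 'b' -> ERROR (undeclared)
  Line 3: declare 'z' -> declared = ['z']
  Line 4: use 'c' -> ERROR (undeclared)
Total undeclared variable errors: 3

3


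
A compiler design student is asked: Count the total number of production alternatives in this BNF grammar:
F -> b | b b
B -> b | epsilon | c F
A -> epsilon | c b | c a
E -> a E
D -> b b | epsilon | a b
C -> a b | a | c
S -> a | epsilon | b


Counting alternatives per rule:
  F: 2 alternative(s)
  B: 3 alternative(s)
  A: 3 alternative(s)
  E: 1 alternative(s)
  D: 3 alternative(s)
  C: 3 alternative(s)
  S: 3 alternative(s)
Sum: 2 + 3 + 3 + 1 + 3 + 3 + 3 = 18

18


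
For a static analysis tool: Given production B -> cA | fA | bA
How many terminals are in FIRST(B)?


Production: B -> cA | fA | bA
Examining each alternative for leading terminals:
  B -> cA : first terminal = 'c'
  B -> fA : first terminal = 'f'
  B -> bA : first terminal = 'b'
FIRST(B) = {b, c, f}
Count: 3

3


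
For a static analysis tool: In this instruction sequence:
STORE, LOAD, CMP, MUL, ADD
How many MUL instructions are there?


Scanning instruction sequence for MUL:
  Position 1: STORE
  Position 2: LOAD
  Position 3: CMP
  Position 4: MUL <- MATCH
  Position 5: ADD
Matches at positions: [4]
Total MUL count: 1

1


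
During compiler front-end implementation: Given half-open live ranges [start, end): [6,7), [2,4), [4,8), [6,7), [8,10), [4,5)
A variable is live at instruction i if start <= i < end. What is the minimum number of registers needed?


Live ranges:
  Var0: [6, 7)
  Var1: [2, 4)
  Var2: [4, 8)
  Var3: [6, 7)
  Var4: [8, 10)
  Var5: [4, 5)
Sweep-line events (position, delta, active):
  pos=2 start -> active=1
  pos=4 end -> active=0
  pos=4 start -> active=1
  pos=4 start -> active=2
  pos=5 end -> active=1
  pos=6 start -> active=2
  pos=6 start -> active=3
  pos=7 end -> active=2
  pos=7 end -> active=1
  pos=8 end -> active=0
  pos=8 start -> active=1
  pos=10 end -> active=0
Maximum simultaneous active: 3
Minimum registers needed: 3

3


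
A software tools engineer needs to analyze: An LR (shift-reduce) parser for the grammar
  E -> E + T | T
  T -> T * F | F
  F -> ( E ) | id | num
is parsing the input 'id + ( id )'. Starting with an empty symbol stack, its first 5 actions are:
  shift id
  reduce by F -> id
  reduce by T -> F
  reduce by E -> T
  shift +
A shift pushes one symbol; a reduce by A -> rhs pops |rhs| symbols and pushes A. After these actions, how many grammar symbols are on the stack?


Tracking the symbol stack through each action:
  Action 1: shift 'id' : push -> stack = [id] (size 1)
  Action 2: reduce by F -> id : pop 1, push F -> stack = [F] (size 1)
  Action 3: reduce by T -> F : pop 1, push T -> stack = [T] (size 1)
  Action 4: reduce by E -> T : pop 1, push E -> stack = [E] (size 1)
  Action 5: shift '+' : push -> stack = [E, +] (size 2)
Final stack size: 2

2


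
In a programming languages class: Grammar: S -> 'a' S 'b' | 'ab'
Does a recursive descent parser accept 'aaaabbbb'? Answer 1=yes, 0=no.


Grammar accepts strings of the form a^n b^n (n >= 1)
Word: 'aaaabbbb'
Counting: 4 a's and 4 b's
Check: 4 == 4? Yes
Derivation (S -> aSb applied 3 time(s), then S -> ab): S => aSb => aaSbb => aaaSbbb => aaaabbbb
Accepted

1


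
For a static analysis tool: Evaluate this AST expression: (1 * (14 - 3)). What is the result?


Expression: (1 * (14 - 3))
Evaluating step by step:
  14 - 3 = 11
  1 * 11 = 11
Result: 11

11


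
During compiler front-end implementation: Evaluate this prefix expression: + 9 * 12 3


Parsing prefix expression: + 9 * 12 3
Step 1: Innermost operation '* 12 3'
  12 * 3 = 36
Step 2: Outer operation '+ 9 [36]'
  9 + 36 = 45

45


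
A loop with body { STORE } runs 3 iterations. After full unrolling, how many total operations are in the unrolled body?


Loop body operations: STORE (1 op per iteration)
Unrolling 3 iterations:
  Iteration 1: STORE (1 ops)
  Iteration 2: STORE (1 ops)
  Iteration 3: STORE (1 ops)
Total: 3 iterations * 1 ops/iter = 3 operations

3


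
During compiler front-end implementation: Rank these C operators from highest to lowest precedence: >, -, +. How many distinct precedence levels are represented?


Looking up precedence for each operator:
  > -> precedence 4
  - -> precedence 5
  + -> precedence 5
Sorted highest to lowest: -, +, >
Distinct precedence values: [5, 4]
Number of distinct levels: 2

2


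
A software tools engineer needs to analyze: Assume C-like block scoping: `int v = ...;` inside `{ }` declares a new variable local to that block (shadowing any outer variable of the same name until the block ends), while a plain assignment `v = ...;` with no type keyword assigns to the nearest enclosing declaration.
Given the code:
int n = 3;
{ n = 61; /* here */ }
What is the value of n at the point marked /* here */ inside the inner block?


Analyzing scoping rules:
Outer scope: declares n = 3
Inner block: 'n = 61;' has no type keyword, so it is an assignment to the outer n (no shadowing)
Inside the block, after the assignment -> 61
Result: 61

61


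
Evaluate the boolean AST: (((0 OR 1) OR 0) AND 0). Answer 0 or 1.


Step 1: Evaluate inner node
  0 OR 1 = 1
Step 2: Evaluate next node
  1 OR 0 = 1
Step 3: Evaluate root node
  1 AND 0 = 0

0


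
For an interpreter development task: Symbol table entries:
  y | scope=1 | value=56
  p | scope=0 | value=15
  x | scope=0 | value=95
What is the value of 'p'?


Searching symbol table for 'p':
  y | scope=1 | value=56
  p | scope=0 | value=15 <- MATCH
  x | scope=0 | value=95
Found 'p' at scope 0 with value 15

15


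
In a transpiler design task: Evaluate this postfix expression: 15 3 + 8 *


Processing tokens left to right:
Push 15, Push 3
Pop 15 and 3, compute 15 + 3 = 18, push 18
Push 8
Pop 18 and 8, compute 18 * 8 = 144, push 144
Stack result: 144

144


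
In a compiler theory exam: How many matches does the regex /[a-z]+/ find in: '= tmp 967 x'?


Pattern: /[a-z]+/ (identifiers)
Input: '= tmp 967 x'
Scanning for matches:
  Match 1: 'tmp'
  Match 2: 'x'
Total matches: 2

2


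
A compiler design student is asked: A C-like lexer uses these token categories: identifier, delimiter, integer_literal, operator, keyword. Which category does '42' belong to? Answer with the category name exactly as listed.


Token: '42'
Checking categories:
  identifier: no
  integer_literal: YES
  operator: no
  keyword: no
  delimiter: no
Category: integer_literal

integer_literal


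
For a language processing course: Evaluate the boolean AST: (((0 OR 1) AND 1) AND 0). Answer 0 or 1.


Step 1: Evaluate inner node
  0 OR 1 = 1
Step 2: Evaluate next node
  1 AND 1 = 1
Step 3: Evaluate root node
  1 AND 0 = 0

0


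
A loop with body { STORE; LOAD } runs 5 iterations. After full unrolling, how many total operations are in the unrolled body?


Loop body operations: STORE, LOAD (2 ops per iteration)
Unrolling 5 iterations:
  Iteration 1: STORE, LOAD (2 ops)
  Iteration 2: STORE, LOAD (2 ops)
  Iteration 3: STORE, LOAD (2 ops)
  Iteration 4: STORE, LOAD (2 ops)
  Iteration 5: STORE, LOAD (2 ops)
Total: 5 iterations * 2 ops/iter = 10 operations

10


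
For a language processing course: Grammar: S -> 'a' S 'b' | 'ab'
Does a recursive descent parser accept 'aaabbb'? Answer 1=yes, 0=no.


Grammar accepts strings of the form a^n b^n (n >= 1)
Word: 'aaabbb'
Counting: 3 a's and 3 b's
Check: 3 == 3? Yes
Derivation (S -> aSb applied 2 time(s), then S -> ab): S => aSb => aaSbb => aaabbb
Accepted

1


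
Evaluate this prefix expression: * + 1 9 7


Parsing prefix expression: * + 1 9 7
Step 1: Innermost operation '+ 1 9'
  1 + 9 = 10
Step 2: Outer operation '* [10] 7'
  10 * 7 = 70

70


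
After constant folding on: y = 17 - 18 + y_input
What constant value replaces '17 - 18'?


Identifying constant sub-expression:
  Original: y = 17 - 18 + y_input
  17 and 18 are both compile-time constants
  Evaluating: 17 - 18 = -1
  After folding: y = -1 + y_input

-1


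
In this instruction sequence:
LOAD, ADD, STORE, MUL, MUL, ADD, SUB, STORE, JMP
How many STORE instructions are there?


Scanning instruction sequence for STORE:
  Position 1: LOAD
  Position 2: ADD
  Position 3: STORE <- MATCH
  Position 4: MUL
  Position 5: MUL
  Position 6: ADD
  Position 7: SUB
  Position 8: STORE <- MATCH
  Position 9: JMP
Matches at positions: [3, 8]
Total STORE count: 2

2


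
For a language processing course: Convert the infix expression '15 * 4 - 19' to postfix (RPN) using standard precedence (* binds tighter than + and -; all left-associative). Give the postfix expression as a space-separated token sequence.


Applying the shunting-yard algorithm:
  Operand 15 -> output
  Push '*' onto operator stack -> op-stack: [*]
  Operand 4 -> output
  See '-' (prec 1); top '*' (prec 2) >= it -> pop '*' to output
  Push '-' onto operator stack -> op-stack: [-]
  Operand 19 -> output
  End of input: pop '-' to output
Postfix result: 15 4 * 19 -

15 4 * 19 -


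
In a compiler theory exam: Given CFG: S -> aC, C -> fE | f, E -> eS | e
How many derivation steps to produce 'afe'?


Grammar: S -> aC, C -> fE | f, E -> eS | e
Deriving 'afe':
Step 1: S -> aC => aC
Step 2: C -> fE => afE
Step 3: E -> e => afe
Total derivation steps: 3

3


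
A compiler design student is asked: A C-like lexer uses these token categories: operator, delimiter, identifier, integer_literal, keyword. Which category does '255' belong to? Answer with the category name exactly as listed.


Token: '255'
Checking categories:
  identifier: no
  integer_literal: YES
  operator: no
  keyword: no
  delimiter: no
Category: integer_literal

integer_literal


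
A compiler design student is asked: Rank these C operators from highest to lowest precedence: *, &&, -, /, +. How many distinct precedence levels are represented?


Looking up precedence for each operator:
  * -> precedence 6
  && -> precedence 2
  - -> precedence 5
  / -> precedence 6
  + -> precedence 5
Sorted highest to lowest: *, /, -, +, &&
Distinct precedence values: [6, 5, 2]
Number of distinct levels: 3

3


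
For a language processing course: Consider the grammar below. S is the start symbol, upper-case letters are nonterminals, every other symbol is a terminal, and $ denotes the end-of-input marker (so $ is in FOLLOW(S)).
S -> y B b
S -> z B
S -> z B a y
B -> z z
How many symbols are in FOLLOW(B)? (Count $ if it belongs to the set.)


S is the start symbol and does not occur in any rule body, so FOLLOW(S) = {$}.
Examining every occurrence of B in a rule body:
  S -> y B b : B is followed by terminal 'b' -> add 'b'
  S -> z B : B is at the right end -> add FOLLOW(S) = {$}
  S -> z B a y : B is followed by terminal 'a' -> add 'a'
  B -> z z : B does not occur in the body -> contributes nothing
FOLLOW(B) = {a, b, $}
Count: 3

3


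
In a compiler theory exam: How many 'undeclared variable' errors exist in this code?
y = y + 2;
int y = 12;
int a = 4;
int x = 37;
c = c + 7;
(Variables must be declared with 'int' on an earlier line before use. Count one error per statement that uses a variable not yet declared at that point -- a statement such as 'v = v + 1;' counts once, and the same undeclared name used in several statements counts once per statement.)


Scanning code line by line:
  Line 1: use 'y' -> ERROR (undeclared)
  Line 2: declare 'y' -> declared = ['y']
  Line 3: declare 'a' -> declared = ['a', 'y']
  Line 4: declare 'x' -> declared = ['a', 'x', 'y']
  Line 5: use 'c' -> ERROR (undeclared)
Total undeclared variable errors: 2

2


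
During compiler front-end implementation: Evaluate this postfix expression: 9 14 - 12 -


Processing tokens left to right:
Push 9, Push 14
Pop 9 and 14, compute 9 - 14 = -5, push -5
Push 12
Pop -5 and 12, compute -5 - 12 = -17, push -17
Stack result: -17

-17


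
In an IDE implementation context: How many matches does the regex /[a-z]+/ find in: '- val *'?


Pattern: /[a-z]+/ (identifiers)
Input: '- val *'
Scanning for matches:
  Match 1: 'val'
Total matches: 1

1


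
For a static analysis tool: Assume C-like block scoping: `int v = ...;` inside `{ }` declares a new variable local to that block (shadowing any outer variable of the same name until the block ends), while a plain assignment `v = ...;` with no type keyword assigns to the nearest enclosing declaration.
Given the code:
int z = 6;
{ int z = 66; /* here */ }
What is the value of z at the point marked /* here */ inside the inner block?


Analyzing scoping rules:
Outer scope: declares z = 6
Inner block: 'int z = 66;' declares a NEW z that shadows the outer one
Inside the block the inner declaration is in scope -> 66
Result: 66

66


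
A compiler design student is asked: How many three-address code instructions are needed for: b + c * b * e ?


Expression: b + c * b * e
Generating three-address code (respecting * over +/- precedence):
  Instruction 1: t1 = c * b
  Instruction 2: t2 = t1 * e
  Instruction 3: t3 = b + t2
Total instructions: 3

3


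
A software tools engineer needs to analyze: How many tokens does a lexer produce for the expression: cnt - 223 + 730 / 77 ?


Scanning 'cnt - 223 + 730 / 77'
Token 1: 'cnt' -> identifier
Token 2: '-' -> operator
Token 3: '223' -> integer_literal
Token 4: '+' -> operator
Token 5: '730' -> integer_literal
Token 6: '/' -> operator
Token 7: '77' -> integer_literal
Total tokens: 7

7


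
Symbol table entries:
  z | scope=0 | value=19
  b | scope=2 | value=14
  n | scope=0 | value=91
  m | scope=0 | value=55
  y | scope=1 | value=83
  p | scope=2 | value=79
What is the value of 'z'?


Searching symbol table for 'z':
  z | scope=0 | value=19 <- MATCH
  b | scope=2 | value=14
  n | scope=0 | value=91
  m | scope=0 | value=55
  y | scope=1 | value=83
  p | scope=2 | value=79
Found 'z' at scope 0 with value 19

19


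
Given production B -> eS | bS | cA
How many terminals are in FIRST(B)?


Production: B -> eS | bS | cA
Examining each alternative for leading terminals:
  B -> eS : first terminal = 'e'
  B -> bS : first terminal = 'b'
  B -> cA : first terminal = 'c'
FIRST(B) = {b, c, e}
Count: 3

3


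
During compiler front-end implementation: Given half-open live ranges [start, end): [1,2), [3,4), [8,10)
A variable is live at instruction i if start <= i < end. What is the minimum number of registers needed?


Live ranges:
  Var0: [1, 2)
  Var1: [3, 4)
  Var2: [8, 10)
Sweep-line events (position, delta, active):
  pos=1 start -> active=1
  pos=2 end -> active=0
  pos=3 start -> active=1
  pos=4 end -> active=0
  pos=8 start -> active=1
  pos=10 end -> active=0
Maximum simultaneous active: 1
Minimum registers needed: 1

1


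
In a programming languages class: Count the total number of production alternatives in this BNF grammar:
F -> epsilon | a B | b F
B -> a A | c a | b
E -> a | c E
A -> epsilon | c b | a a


Counting alternatives per rule:
  F: 3 alternative(s)
  B: 3 alternative(s)
  E: 2 alternative(s)
  A: 3 alternative(s)
Sum: 3 + 3 + 2 + 3 = 11

11


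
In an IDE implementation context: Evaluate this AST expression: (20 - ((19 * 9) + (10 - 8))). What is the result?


Expression: (20 - ((19 * 9) + (10 - 8)))
Evaluating step by step:
  19 * 9 = 171
  10 - 8 = 2
  171 + 2 = 173
  20 - 173 = -153
Result: -153

-153


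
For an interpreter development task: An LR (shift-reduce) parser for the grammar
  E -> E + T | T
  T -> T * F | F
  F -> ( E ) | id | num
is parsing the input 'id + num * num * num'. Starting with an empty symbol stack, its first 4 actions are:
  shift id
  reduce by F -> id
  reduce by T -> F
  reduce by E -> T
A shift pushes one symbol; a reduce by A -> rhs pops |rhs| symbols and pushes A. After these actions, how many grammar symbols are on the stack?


Tracking the symbol stack through each action:
  Action 1: shift 'id' : push -> stack = [id] (size 1)
  Action 2: reduce by F -> id : pop 1, push F -> stack = [F] (size 1)
  Action 3: reduce by T -> F : pop 1, push T -> stack = [T] (size 1)
  Action 4: reduce by E -> T : pop 1, push E -> stack = [E] (size 1)
Final stack size: 1

1


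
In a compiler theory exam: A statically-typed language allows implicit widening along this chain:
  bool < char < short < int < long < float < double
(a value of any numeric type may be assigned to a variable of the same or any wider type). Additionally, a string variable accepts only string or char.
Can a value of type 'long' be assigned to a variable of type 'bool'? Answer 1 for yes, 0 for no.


Target variable type: bool
Source value type: long
Numeric ranks: long=4, bool=0
Widening allowed iff rank(source) <= rank(target): 4 <= 0? No
Result: 0

0


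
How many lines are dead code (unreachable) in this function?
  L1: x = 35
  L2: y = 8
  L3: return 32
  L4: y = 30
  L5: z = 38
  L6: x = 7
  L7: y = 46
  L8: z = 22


Analyzing control flow:
  L1: reachable (before return)
  L2: reachable (before return)
  L3: reachable (return statement)
  L4: DEAD (after return at L3)
  L5: DEAD (after return at L3)
  L6: DEAD (after return at L3)
  L7: DEAD (after return at L3)
  L8: DEAD (after return at L3)
Return at L3, total lines = 8
Dead lines: L4 through L8
Count: 5

5


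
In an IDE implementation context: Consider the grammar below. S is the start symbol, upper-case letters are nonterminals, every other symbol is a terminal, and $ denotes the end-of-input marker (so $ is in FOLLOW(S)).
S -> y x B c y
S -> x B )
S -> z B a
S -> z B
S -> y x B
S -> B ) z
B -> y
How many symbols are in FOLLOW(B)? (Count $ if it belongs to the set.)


S is the start symbol and does not occur in any rule body, so FOLLOW(S) = {$}.
Examining every occurrence of B in a rule body:
  S -> y x B c y : B is followed by terminal 'c' -> add 'c'
  S -> x B ) : B is followed by terminal ')' -> add ')'
  S -> z B a : B is followed by terminal 'a' -> add 'a'
  S -> z B : B is at the right end -> add FOLLOW(S) = {$}
  S -> y x B : B is at the right end -> add FOLLOW(S) = {$} (already in the set)
  S -> B ) z : B is followed by terminal ')' -> add ')' (already in the set)
  B -> y : B does not occur in the body -> contributes nothing
FOLLOW(B) = {), a, c, $}
Count: 4

4


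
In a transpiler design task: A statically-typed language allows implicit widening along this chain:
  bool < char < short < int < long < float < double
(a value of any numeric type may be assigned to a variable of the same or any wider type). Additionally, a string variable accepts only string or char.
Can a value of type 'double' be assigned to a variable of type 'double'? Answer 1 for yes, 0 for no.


Target variable type: double
Source value type: double
Numeric ranks: double=6, double=6
Widening allowed iff rank(source) <= rank(target): 6 <= 6? Yes
Result: 1

1


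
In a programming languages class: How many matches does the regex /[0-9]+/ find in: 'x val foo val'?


Pattern: /[0-9]+/ (int literals)
Input: 'x val foo val'
Scanning for matches:
Total matches: 0

0


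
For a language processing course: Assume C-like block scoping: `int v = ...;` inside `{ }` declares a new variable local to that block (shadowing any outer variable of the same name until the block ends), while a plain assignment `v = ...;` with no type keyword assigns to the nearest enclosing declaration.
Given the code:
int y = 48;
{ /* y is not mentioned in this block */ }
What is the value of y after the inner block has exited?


Analyzing scoping rules:
Outer scope: declares y = 48
Inner block: y is neither redeclared nor assigned -> unchanged
After the block -> 48
Result: 48

48
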